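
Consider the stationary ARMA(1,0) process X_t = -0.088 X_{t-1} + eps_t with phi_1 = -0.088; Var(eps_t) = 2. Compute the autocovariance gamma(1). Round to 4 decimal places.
\gamma(1) = -0.1774

Multiply the model equation by X_{t-k} and take expectations. With theta_0 = psi_0 = 1 and psi_j the MA(infinity) weights, this gives
  gamma(k) - sum_i phi_i gamma(k-i) = c_k,
  c_k = sigma^2 * sum_{j=k..q} theta_j psi_{j-k}   (c_k = 0 for k > q),
using gamma(-m) = gamma(m).
Pure AR (q = 0): c_0 = sigma^2 = 2, c_k = 0 for k >= 1.
Equations for k = 0 and k = 1 (AR order 1):
  gamma(0) = phi_1 gamma(1) + c_0
  gamma(1) = phi_1 gamma(0) + c_1
Substituting the second into the first: gamma(0) (1 - phi_1^2) = c_0 + phi_1 c_1, so
  gamma(0) = c_0 / (1 - phi_1^2) = 2 / (1 - (-0.088)^2) = 2 / 0.992256 = 2.015609.
  gamma(1) = phi_1 gamma(0) = (-0.088)(2.015609) = -0.177374.
Therefore gamma(1) = -0.1774 (to 4 decimal places).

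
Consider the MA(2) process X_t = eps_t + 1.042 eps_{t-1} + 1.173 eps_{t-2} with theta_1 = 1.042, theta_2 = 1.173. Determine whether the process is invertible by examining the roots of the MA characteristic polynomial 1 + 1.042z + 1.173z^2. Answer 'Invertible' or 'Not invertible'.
\text{Not invertible}

The MA(q) characteristic polynomial is P(z) = 1 + 1.042z + 1.173z^2.
Invertibility requires all roots to lie outside the unit circle, i.e. |z| > 1 for every root.
Set 1 + (1.042) z + (1.173) z^2 = 0, i.e. a z^2 + b z + c = 0 with a = 1.173, b = 1.042, c = 1.
Discriminant D = b^2 - 4ac = (1.042)^2 - 4*(1.173)*1 = 1.085764 - (4.692) = -3.606236.
D < 0, so the roots are the complex-conjugate pair z = (-b +/- i sqrt(-D)) / (2a) = -0.4442 +/- 0.8095i.
For a conjugate pair |z|^2 = z * conj(z) = (product of roots) = c/a = 1/(1.173) = 0.852515, so |z| = sqrt(0.852515) = 0.9233 for both roots.
Moduli of all roots: 0.9233, 0.9233.
All moduli strictly greater than 1? No.
Verdict: Not invertible.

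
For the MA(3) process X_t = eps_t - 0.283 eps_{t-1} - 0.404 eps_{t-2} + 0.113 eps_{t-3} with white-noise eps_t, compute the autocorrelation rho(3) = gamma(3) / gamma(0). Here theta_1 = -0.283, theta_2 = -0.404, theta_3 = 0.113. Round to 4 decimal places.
\rho(3) = 0.0900

For an MA(q) process with theta_0 = 1, the autocovariance is
  gamma(k) = sigma^2 * sum_{i=0..q-k} theta_i * theta_{i+k},
and rho(k) = gamma(k) / gamma(0). Sigma^2 cancels.
  numerator   = (1)*(0.113) = 0.113.
  denominator = (1)^2 + (-0.283)^2 + (-0.404)^2 + (0.113)^2 = 1.256074.
  rho(3) = 0.113 / 1.256074 = 0.0900.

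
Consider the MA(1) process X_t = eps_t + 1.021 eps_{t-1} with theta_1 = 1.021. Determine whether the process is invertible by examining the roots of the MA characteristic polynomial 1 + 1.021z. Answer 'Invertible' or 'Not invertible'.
\text{Not invertible}

The MA(q) characteristic polynomial is P(z) = 1 + 1.021z.
Invertibility requires all roots to lie outside the unit circle, i.e. |z| > 1 for every root.
This is linear in z: 1 + (1.021) z = 0  =>  z = -1/(1.021) = -0.979432,  |z| = 0.979432.
Moduli of all roots: 0.9794.
All moduli strictly greater than 1? No.
Verdict: Not invertible.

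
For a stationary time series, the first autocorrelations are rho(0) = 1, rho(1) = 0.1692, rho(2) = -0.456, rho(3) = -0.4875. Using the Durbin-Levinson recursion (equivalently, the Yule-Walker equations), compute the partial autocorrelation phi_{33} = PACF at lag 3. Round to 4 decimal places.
\phi_{33} = -0.3940

The PACF at lag k is phi_{kk}, the last component of the solution
to the Yule-Walker system G_k phi = r_k where
  (G_k)_{ij} = rho(|i - j|), (r_k)_i = rho(i), i,j = 1..k.
Equivalently, Durbin-Levinson gives phi_{kk} iteratively:
  phi_{11} = rho(1)
  phi_{kk} = [rho(k) - sum_{j=1..k-1} phi_{k-1,j} rho(k-j)]
            / [1 - sum_{j=1..k-1} phi_{k-1,j} rho(j)],
  phi_{k,j} = phi_{k-1,j} - phi_{kk} phi_{k-1,k-j},  j = 1..k-1.
Step k = 1:
  phi_11 = rho(1) = 0.1692.
Step k = 2:
  phi_22 = [rho(2) - phi_11 rho(1)] / [1 - phi_11 rho(1)] = [-0.456 - (0.1692)(0.1692)] / [1 - (0.1692)(0.1692)]
         = -0.48462864 / 0.97137136 = -0.498912.
  Update: phi_21 = phi_11 - phi_22 phi_11 = 0.1692 - (-0.498912)(0.1692) = 0.253616.
Step k = 3:
  phi_33 = [rho(3) - phi_21 rho(2) - phi_22 rho(1)] / [1 - phi_21 rho(1) - phi_22 rho(2)]
    numerator   = -0.4875 - (0.253616)(-0.456) - (-0.498912)(0.1692) = -0.28743528
    denominator = 1 - (0.253616)(0.1692) - (-0.498912)(-0.456) = 0.72958441
  phi_33 = -0.28743528 / 0.72958441 = -0.394.
Therefore phi_{33} = -0.3940.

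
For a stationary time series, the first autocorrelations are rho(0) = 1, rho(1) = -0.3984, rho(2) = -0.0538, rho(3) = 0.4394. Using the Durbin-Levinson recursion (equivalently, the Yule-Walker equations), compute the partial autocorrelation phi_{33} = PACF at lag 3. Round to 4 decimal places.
\phi_{33} = 0.3960

The PACF at lag k is phi_{kk}, the last component of the solution
to the Yule-Walker system G_k phi = r_k where
  (G_k)_{ij} = rho(|i - j|), (r_k)_i = rho(i), i,j = 1..k.
Equivalently, Durbin-Levinson gives phi_{kk} iteratively:
  phi_{11} = rho(1)
  phi_{kk} = [rho(k) - sum_{j=1..k-1} phi_{k-1,j} rho(k-j)]
            / [1 - sum_{j=1..k-1} phi_{k-1,j} rho(j)],
  phi_{k,j} = phi_{k-1,j} - phi_{kk} phi_{k-1,k-j},  j = 1..k-1.
Step k = 1:
  phi_11 = rho(1) = -0.3984.
Step k = 2:
  phi_22 = [rho(2) - phi_11 rho(1)] / [1 - phi_11 rho(1)] = [-0.0538 - (-0.3984)(-0.3984)] / [1 - (-0.3984)(-0.3984)]
         = -0.21252256 / 0.84127744 = -0.252619.
  Update: phi_21 = phi_11 - phi_22 phi_11 = -0.3984 - (-0.252619)(-0.3984) = -0.499043.
Step k = 3:
  phi_33 = [rho(3) - phi_21 rho(2) - phi_22 rho(1)] / [1 - phi_21 rho(1) - phi_22 rho(2)]
    numerator   = 0.4394 - (-0.499043)(-0.0538) - (-0.252619)(-0.3984) = 0.31190811
    denominator = 1 - (-0.499043)(-0.3984) - (-0.252619)(-0.0538) = 0.78759023
  phi_33 = 0.31190811 / 0.78759023 = 0.396.
Therefore phi_{33} = 0.3960.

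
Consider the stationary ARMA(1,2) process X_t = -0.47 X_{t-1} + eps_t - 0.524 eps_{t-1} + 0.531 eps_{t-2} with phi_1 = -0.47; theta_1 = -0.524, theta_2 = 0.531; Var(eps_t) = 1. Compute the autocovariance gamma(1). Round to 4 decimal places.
\gamma(1) = -2.5873

Multiply the model equation by X_{t-k} and take expectations. With theta_0 = psi_0 = 1 and psi_j the MA(infinity) weights, this gives
  gamma(k) - sum_i phi_i gamma(k-i) = c_k,
  c_k = sigma^2 * sum_{j=k..q} theta_j psi_{j-k}   (c_k = 0 for k > q),
using gamma(-m) = gamma(m).
psi-weights needed (psi_j = theta_j + sum_i phi_i psi_{j-i}):
  psi_1 = theta_1 + phi_1 = -0.524 + (-0.47) = -0.994
  psi_2 = theta_2 + phi_1 psi_1 = 0.531 + (-0.47)(-0.994) = 0.99818
Right-hand sides:
  c_0 = sigma^2 (1 + theta_1 psi_1 + theta_2 psi_2) = 1 * (1 + (-0.524)(-0.994) + (0.531)(0.99818)) = 1 * 2.05089 = 2.05089
  c_1 = sigma^2 (theta_1 + theta_2 psi_1) = 1 * (-0.524 + (0.531)(-0.994)) = -1.051814
  c_2 = sigma^2 theta_2 = 1 * (0.531) = 0.531
Equations for k = 0 and k = 1 (AR order 1):
  gamma(0) = phi_1 gamma(1) + c_0
  gamma(1) = phi_1 gamma(0) + c_1
Substituting the second into the first: gamma(0) (1 - phi_1^2) = c_0 + phi_1 c_1, so
  gamma(0) = (c_0 + phi_1 c_1) / (1 - phi_1^2) = (2.05089 + (-0.47)(-1.051814)) / (1 - (-0.47)^2) = 2.545242 / 0.7791 = 3.2669.
  gamma(1) = phi_1 gamma(0) + c_1 = (-0.47)(3.2669) + (-1.051814) = -2.587257.
Therefore gamma(1) = -2.5873 (to 4 decimal places).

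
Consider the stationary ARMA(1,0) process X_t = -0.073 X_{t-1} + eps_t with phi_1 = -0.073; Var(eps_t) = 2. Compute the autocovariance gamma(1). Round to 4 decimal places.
\gamma(1) = -0.1468

Multiply the model equation by X_{t-k} and take expectations. With theta_0 = psi_0 = 1 and psi_j the MA(infinity) weights, this gives
  gamma(k) - sum_i phi_i gamma(k-i) = c_k,
  c_k = sigma^2 * sum_{j=k..q} theta_j psi_{j-k}   (c_k = 0 for k > q),
using gamma(-m) = gamma(m).
Pure AR (q = 0): c_0 = sigma^2 = 2, c_k = 0 for k >= 1.
Equations for k = 0 and k = 1 (AR order 1):
  gamma(0) = phi_1 gamma(1) + c_0
  gamma(1) = phi_1 gamma(0) + c_1
Substituting the second into the first: gamma(0) (1 - phi_1^2) = c_0 + phi_1 c_1, so
  gamma(0) = c_0 / (1 - phi_1^2) = 2 / (1 - (-0.073)^2) = 2 / 0.994671 = 2.010715.
  gamma(1) = phi_1 gamma(0) = (-0.073)(2.010715) = -0.146782.
Therefore gamma(1) = -0.1468 (to 4 decimal places).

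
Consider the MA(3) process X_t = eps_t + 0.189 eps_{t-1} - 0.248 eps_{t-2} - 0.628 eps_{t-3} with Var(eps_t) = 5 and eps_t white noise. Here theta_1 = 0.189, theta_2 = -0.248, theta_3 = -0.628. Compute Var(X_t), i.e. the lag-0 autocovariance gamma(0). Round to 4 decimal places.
\gamma(0) = 7.4580

For an MA(q) process X_t = eps_t + sum_i theta_i eps_{t-i} with
Var(eps_t) = sigma^2, the variance is
  gamma(0) = sigma^2 * (1 + sum_i theta_i^2).
  sum_i theta_i^2 = (0.189)^2 + (-0.248)^2 + (-0.628)^2 = 0.035721 + 0.061504 + 0.394384 = 0.491609.
  gamma(0) = 5 * (1 + 0.491609) = 5 * 1.491609 = 7.458045, which rounds to 7.4580.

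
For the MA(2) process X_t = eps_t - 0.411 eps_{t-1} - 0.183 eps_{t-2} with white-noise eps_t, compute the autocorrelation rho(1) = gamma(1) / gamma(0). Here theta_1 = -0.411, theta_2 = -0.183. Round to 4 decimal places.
\rho(1) = -0.2793

For an MA(q) process with theta_0 = 1, the autocovariance is
  gamma(k) = sigma^2 * sum_{i=0..q-k} theta_i * theta_{i+k},
and rho(k) = gamma(k) / gamma(0). Sigma^2 cancels.
  numerator   = (1)*(-0.411) + (-0.411)*(-0.183) = -0.335787.
  denominator = (1)^2 + (-0.411)^2 + (-0.183)^2 = 1.20241.
  rho(1) = -0.335787 / 1.20241 = -0.2793.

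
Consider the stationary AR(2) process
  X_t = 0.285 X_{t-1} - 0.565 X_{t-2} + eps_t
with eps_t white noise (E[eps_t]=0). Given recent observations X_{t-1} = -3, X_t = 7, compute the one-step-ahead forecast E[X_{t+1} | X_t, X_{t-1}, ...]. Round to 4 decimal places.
E[X_{t+1} \mid \mathcal F_t] = 3.6900

For an AR(p) model X_t = c + sum_i phi_i X_{t-i} + eps_t, the
one-step-ahead conditional mean is
  E[X_{t+1} | X_t, ...] = c + sum_i phi_i X_{t+1-i}.
Substitute known values:
  E[X_{t+1} | ...] = (0.285) * (7) + (-0.565) * (-3)
                   = 3.6900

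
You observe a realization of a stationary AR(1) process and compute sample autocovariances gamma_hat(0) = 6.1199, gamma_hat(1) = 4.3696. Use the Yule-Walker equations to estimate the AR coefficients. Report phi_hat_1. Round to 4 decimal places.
\hat\phi_{1} = 0.7140

The Yule-Walker equations for an AR(p) process read, in matrix form,
  Gamma_p phi = r_p,   with   (Gamma_p)_{ij} = gamma(|i - j|),
                       (r_p)_i = gamma(i),   i,j = 1..p.
Substitute the sample gammas (Toeplitz matrix and right-hand side of size 1):
  Gamma_p = [[6.1199]]
  r_p     = [4.3696]
With p = 1 this is the single equation gamma(0) phi_1 = gamma(1):
  phi_hat_1 = gamma(1) / gamma(0) = 4.3696 / 6.1199 = 0.7140.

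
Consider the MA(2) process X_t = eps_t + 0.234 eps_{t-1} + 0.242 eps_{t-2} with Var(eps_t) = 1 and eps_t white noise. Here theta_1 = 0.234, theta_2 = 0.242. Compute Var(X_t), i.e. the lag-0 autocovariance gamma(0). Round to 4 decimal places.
\gamma(0) = 1.1133

For an MA(q) process X_t = eps_t + sum_i theta_i eps_{t-i} with
Var(eps_t) = sigma^2, the variance is
  gamma(0) = sigma^2 * (1 + sum_i theta_i^2).
  sum_i theta_i^2 = (0.234)^2 + (0.242)^2 = 0.054756 + 0.058564 = 0.11332.
  gamma(0) = 1 * (1 + 0.11332) = 1 * 1.11332 = 1.11332, which rounds to 1.1133.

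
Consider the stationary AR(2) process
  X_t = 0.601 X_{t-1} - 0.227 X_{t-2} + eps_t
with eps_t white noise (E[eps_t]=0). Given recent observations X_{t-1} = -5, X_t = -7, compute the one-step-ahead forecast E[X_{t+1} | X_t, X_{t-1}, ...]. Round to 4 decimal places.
E[X_{t+1} \mid \mathcal F_t] = -3.0720

For an AR(p) model X_t = c + sum_i phi_i X_{t-i} + eps_t, the
one-step-ahead conditional mean is
  E[X_{t+1} | X_t, ...] = c + sum_i phi_i X_{t+1-i}.
Substitute known values:
  E[X_{t+1} | ...] = (0.601) * (-7) + (-0.227) * (-5)
                   = -3.0720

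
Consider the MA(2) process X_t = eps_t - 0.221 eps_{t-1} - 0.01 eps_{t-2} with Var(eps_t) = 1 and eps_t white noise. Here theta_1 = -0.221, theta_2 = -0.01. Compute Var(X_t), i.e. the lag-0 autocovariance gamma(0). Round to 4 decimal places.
\gamma(0) = 1.0489

For an MA(q) process X_t = eps_t + sum_i theta_i eps_{t-i} with
Var(eps_t) = sigma^2, the variance is
  gamma(0) = sigma^2 * (1 + sum_i theta_i^2).
  sum_i theta_i^2 = (-0.221)^2 + (-0.01)^2 = 0.048841 + 0.0001 = 0.048941.
  gamma(0) = 1 * (1 + 0.048941) = 1 * 1.048941 = 1.048941, which rounds to 1.0489.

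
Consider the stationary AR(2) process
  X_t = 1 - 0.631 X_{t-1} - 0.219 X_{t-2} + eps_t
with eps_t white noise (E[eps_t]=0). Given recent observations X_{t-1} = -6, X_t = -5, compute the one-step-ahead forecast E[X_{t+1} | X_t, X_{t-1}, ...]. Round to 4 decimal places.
E[X_{t+1} \mid \mathcal F_t] = 5.4690

For an AR(p) model X_t = c + sum_i phi_i X_{t-i} + eps_t, the
one-step-ahead conditional mean is
  E[X_{t+1} | X_t, ...] = c + sum_i phi_i X_{t+1-i}.
Substitute known values:
  E[X_{t+1} | ...] = 1 + (-0.631) * (-5) + (-0.219) * (-6)
                   = 5.4690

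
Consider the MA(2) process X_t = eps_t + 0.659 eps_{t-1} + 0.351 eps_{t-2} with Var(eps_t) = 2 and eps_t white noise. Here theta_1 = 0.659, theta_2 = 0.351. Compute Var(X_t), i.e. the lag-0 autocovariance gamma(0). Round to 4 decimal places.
\gamma(0) = 3.1150

For an MA(q) process X_t = eps_t + sum_i theta_i eps_{t-i} with
Var(eps_t) = sigma^2, the variance is
  gamma(0) = sigma^2 * (1 + sum_i theta_i^2).
  sum_i theta_i^2 = (0.659)^2 + (0.351)^2 = 0.434281 + 0.123201 = 0.557482.
  gamma(0) = 2 * (1 + 0.557482) = 2 * 1.557482 = 3.114964, which rounds to 3.1150.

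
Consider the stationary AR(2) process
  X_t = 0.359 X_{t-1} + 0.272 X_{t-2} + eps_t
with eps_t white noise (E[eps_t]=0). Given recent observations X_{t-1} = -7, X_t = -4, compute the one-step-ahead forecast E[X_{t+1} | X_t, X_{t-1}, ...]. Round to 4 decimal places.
E[X_{t+1} \mid \mathcal F_t] = -3.3400

For an AR(p) model X_t = c + sum_i phi_i X_{t-i} + eps_t, the
one-step-ahead conditional mean is
  E[X_{t+1} | X_t, ...] = c + sum_i phi_i X_{t+1-i}.
Substitute known values:
  E[X_{t+1} | ...] = (0.359) * (-4) + (0.272) * (-7)
                   = -3.3400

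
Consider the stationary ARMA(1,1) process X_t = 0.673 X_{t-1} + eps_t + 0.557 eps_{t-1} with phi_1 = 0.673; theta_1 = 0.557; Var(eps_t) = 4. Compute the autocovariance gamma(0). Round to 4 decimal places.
\gamma(0) = 15.0618

Multiply the model equation by X_{t-k} and take expectations. With theta_0 = psi_0 = 1 and psi_j the MA(infinity) weights, this gives
  gamma(k) - sum_i phi_i gamma(k-i) = c_k,
  c_k = sigma^2 * sum_{j=k..q} theta_j psi_{j-k}   (c_k = 0 for k > q),
using gamma(-m) = gamma(m).
psi-weights needed (psi_j = theta_j + sum_i phi_i psi_{j-i}):
  psi_1 = theta_1 + phi_1 = 0.557 + (0.673) = 1.23
Right-hand sides:
  c_0 = sigma^2 (1 + theta_1 psi_1) = 4 * (1 + (0.557)(1.23)) = 4 * 1.68511 = 6.74044
  c_1 = sigma^2 theta_1 = 4 * (0.557) = 2.228
  c_2 = 0
Equations for k = 0 and k = 1 (AR order 1):
  gamma(0) = phi_1 gamma(1) + c_0
  gamma(1) = phi_1 gamma(0) + c_1
Substituting the second into the first: gamma(0) (1 - phi_1^2) = c_0 + phi_1 c_1, so
  gamma(0) = (c_0 + phi_1 c_1) / (1 - phi_1^2) = (6.74044 + (0.673)(2.228)) / (1 - (0.673)^2) = 8.239884 / 0.547071 = 15.061818.
Therefore gamma(0) = 15.0618 (to 4 decimal places).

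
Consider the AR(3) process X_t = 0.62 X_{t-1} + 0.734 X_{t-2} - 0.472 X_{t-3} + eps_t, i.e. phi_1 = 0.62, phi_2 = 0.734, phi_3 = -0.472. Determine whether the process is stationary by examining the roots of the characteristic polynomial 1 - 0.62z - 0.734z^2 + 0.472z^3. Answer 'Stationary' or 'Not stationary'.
\text{Stationary}

The AR(p) characteristic polynomial is P(z) = 1 - 0.62z - 0.734z^2 + 0.472z^3.
Stationarity requires all roots to lie outside the unit circle, i.e. |z| > 1 for every root.
Degree 3: look for a simple real root z0 first, then factor out (1 - z/z0) and solve the remaining quadratic.
Testing z0 = 1.25: P(1.25) = 1 + (-0.62)(1.25) + (-0.734)(1.25)^2 + (0.472)(1.25)^3
  = 1 + (-0.775) + (-1.146875) + (0.921875) = 0.  So z_0 = 1.25 is a root, |z_0| = 1.25.
Divide out the factor (1 - 0.8 z) = (1 - z/z0) (since 1/z0 = 0.8):
  P(z) = (1 - 0.8 z)(1 + (0.18) z + (-0.59) z^2)
  [check: z-coef 0.18 - (0.8) = -0.62; z^2-coef -0.59 - (0.8)(0.18) = -0.734; z^3-coef -(0.8)(-0.59) = 0.472.]
Remaining roots from the quadratic factor 1 + (0.18) z + (-0.59) z^2:
  Set 1 + (0.18) z + (-0.59) z^2 = 0, i.e. a z^2 + b z + c = 0 with a = -0.59, b = 0.18, c = 1.
  Discriminant D = b^2 - 4ac = (0.18)^2 - 4*(-0.59)*1 = 0.0324 - (-2.36) = 2.3924.
  D >= 0, so the roots are real: z = (-b +/- sqrt(D)) / (2a) = (-0.18 +/- 1.546739) / (-1.18).
    z_1 = (-0.18 + 1.546739) / (-1.18) = -1.1583,   |z_1| = 1.1583.
    z_2 = (-0.18 - 1.546739) / (-1.18) = 1.4633,   |z_2| = 1.4633.
Moduli of all roots: 1.2500, 1.1583, 1.4633.
All moduli strictly greater than 1? Yes.
Verdict: Stationary.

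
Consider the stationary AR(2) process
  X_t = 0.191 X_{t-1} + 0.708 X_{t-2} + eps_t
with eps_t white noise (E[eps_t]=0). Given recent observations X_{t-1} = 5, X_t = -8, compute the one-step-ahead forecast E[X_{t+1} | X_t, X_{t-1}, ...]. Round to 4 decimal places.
E[X_{t+1} \mid \mathcal F_t] = 2.0120

For an AR(p) model X_t = c + sum_i phi_i X_{t-i} + eps_t, the
one-step-ahead conditional mean is
  E[X_{t+1} | X_t, ...] = c + sum_i phi_i X_{t+1-i}.
Substitute known values:
  E[X_{t+1} | ...] = (0.191) * (-8) + (0.708) * (5)
                   = 2.0120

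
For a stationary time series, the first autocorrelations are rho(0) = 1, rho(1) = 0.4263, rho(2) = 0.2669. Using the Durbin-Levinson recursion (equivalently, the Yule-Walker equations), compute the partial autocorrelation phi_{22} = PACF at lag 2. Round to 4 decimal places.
\phi_{22} = 0.1041

The PACF at lag k is phi_{kk}, the last component of the solution
to the Yule-Walker system G_k phi = r_k where
  (G_k)_{ij} = rho(|i - j|), (r_k)_i = rho(i), i,j = 1..k.
Equivalently, Durbin-Levinson gives phi_{kk} iteratively:
  phi_{11} = rho(1)
  phi_{kk} = [rho(k) - sum_{j=1..k-1} phi_{k-1,j} rho(k-j)]
            / [1 - sum_{j=1..k-1} phi_{k-1,j} rho(j)],
  phi_{k,j} = phi_{k-1,j} - phi_{kk} phi_{k-1,k-j},  j = 1..k-1.
Step k = 1:
  phi_11 = rho(1) = 0.4263.
Step k = 2:
  phi_22 = [rho(2) - phi_11 rho(1)] / [1 - phi_11 rho(1)] = [0.2669 - (0.4263)(0.4263)] / [1 - (0.4263)(0.4263)]
         = 0.08516831 / 0.81826831 = 0.1041.
Therefore phi_{22} = 0.1041.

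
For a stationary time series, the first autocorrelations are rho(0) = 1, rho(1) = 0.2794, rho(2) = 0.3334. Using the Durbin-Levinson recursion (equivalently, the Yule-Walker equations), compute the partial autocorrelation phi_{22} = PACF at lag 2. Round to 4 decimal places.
\phi_{22} = 0.2770

The PACF at lag k is phi_{kk}, the last component of the solution
to the Yule-Walker system G_k phi = r_k where
  (G_k)_{ij} = rho(|i - j|), (r_k)_i = rho(i), i,j = 1..k.
Equivalently, Durbin-Levinson gives phi_{kk} iteratively:
  phi_{11} = rho(1)
  phi_{kk} = [rho(k) - sum_{j=1..k-1} phi_{k-1,j} rho(k-j)]
            / [1 - sum_{j=1..k-1} phi_{k-1,j} rho(j)],
  phi_{k,j} = phi_{k-1,j} - phi_{kk} phi_{k-1,k-j},  j = 1..k-1.
Step k = 1:
  phi_11 = rho(1) = 0.2794.
Step k = 2:
  phi_22 = [rho(2) - phi_11 rho(1)] / [1 - phi_11 rho(1)] = [0.3334 - (0.2794)(0.2794)] / [1 - (0.2794)(0.2794)]
         = 0.25533564 / 0.92193564 = 0.277.
Therefore phi_{22} = 0.2770.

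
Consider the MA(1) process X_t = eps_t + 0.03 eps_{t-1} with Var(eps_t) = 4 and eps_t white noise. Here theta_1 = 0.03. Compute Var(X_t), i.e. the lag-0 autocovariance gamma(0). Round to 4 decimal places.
\gamma(0) = 4.0036

For an MA(q) process X_t = eps_t + sum_i theta_i eps_{t-i} with
Var(eps_t) = sigma^2, the variance is
  gamma(0) = sigma^2 * (1 + sum_i theta_i^2).
  sum_i theta_i^2 = (0.03)^2 = 0.0009.
  gamma(0) = 4 * (1 + 0.0009) = 4 * 1.0009 = 4.0036.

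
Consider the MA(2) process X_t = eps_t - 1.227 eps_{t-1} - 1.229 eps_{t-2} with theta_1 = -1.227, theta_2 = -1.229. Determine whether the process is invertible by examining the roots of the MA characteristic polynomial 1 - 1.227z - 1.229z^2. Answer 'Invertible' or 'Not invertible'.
\text{Not invertible}

The MA(q) characteristic polynomial is P(z) = 1 - 1.227z - 1.229z^2.
Invertibility requires all roots to lie outside the unit circle, i.e. |z| > 1 for every root.
Set 1 + (-1.227) z + (-1.229) z^2 = 0, i.e. a z^2 + b z + c = 0 with a = -1.229, b = -1.227, c = 1.
Discriminant D = b^2 - 4ac = (-1.227)^2 - 4*(-1.229)*1 = 1.505529 - (-4.916) = 6.421529.
D >= 0, so the roots are real: z = (-b +/- sqrt(D)) / (2a) = (1.227 +/- 2.534074) / (-2.458).
  z_1 = (1.227 + 2.534074) / (-2.458) = -1.5301,   |z_1| = 1.5301.
  z_2 = (1.227 - 2.534074) / (-2.458) = 0.5318,   |z_2| = 0.5318.
Moduli of all roots: 1.5301, 0.5318.
All moduli strictly greater than 1? No.
Verdict: Not invertible.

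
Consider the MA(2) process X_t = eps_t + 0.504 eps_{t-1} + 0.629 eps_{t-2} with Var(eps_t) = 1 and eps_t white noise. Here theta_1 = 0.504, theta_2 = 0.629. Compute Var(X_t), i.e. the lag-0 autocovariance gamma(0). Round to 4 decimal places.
\gamma(0) = 1.6497

For an MA(q) process X_t = eps_t + sum_i theta_i eps_{t-i} with
Var(eps_t) = sigma^2, the variance is
  gamma(0) = sigma^2 * (1 + sum_i theta_i^2).
  sum_i theta_i^2 = (0.504)^2 + (0.629)^2 = 0.254016 + 0.395641 = 0.649657.
  gamma(0) = 1 * (1 + 0.649657) = 1 * 1.649657 = 1.649657, which rounds to 1.6497.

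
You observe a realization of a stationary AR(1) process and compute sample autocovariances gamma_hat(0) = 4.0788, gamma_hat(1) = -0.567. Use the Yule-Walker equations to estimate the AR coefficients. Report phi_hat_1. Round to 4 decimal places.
\hat\phi_{1} = -0.1390

The Yule-Walker equations for an AR(p) process read, in matrix form,
  Gamma_p phi = r_p,   with   (Gamma_p)_{ij} = gamma(|i - j|),
                       (r_p)_i = gamma(i),   i,j = 1..p.
Substitute the sample gammas (Toeplitz matrix and right-hand side of size 1):
  Gamma_p = [[4.0788]]
  r_p     = [-0.567]
With p = 1 this is the single equation gamma(0) phi_1 = gamma(1):
  phi_hat_1 = gamma(1) / gamma(0) = -0.567 / 4.0788 = -0.1390.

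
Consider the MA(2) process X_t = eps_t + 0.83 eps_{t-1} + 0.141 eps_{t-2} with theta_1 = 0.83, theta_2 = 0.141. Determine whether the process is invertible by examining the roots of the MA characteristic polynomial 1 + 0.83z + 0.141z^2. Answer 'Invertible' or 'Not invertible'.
\text{Invertible}

The MA(q) characteristic polynomial is P(z) = 1 + 0.83z + 0.141z^2.
Invertibility requires all roots to lie outside the unit circle, i.e. |z| > 1 for every root.
Set 1 + (0.83) z + (0.141) z^2 = 0, i.e. a z^2 + b z + c = 0 with a = 0.141, b = 0.83, c = 1.
Discriminant D = b^2 - 4ac = (0.83)^2 - 4*(0.141)*1 = 0.6889 - (0.564) = 0.1249.
D >= 0, so the roots are real: z = (-b +/- sqrt(D)) / (2a) = (-0.83 +/- 0.353412) / (0.282).
  z_1 = (-0.83 + 0.353412) / (0.282) = -1.69,   |z_1| = 1.69.
  z_2 = (-0.83 - 0.353412) / (0.282) = -4.1965,   |z_2| = 4.1965.
Moduli of all roots: 1.6900, 4.1965.
All moduli strictly greater than 1? Yes.
Verdict: Invertible.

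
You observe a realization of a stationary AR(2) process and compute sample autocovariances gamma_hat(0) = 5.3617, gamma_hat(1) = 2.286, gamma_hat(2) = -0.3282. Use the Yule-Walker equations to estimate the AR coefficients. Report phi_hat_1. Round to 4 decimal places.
\hat\phi_{1} = 0.5530

The Yule-Walker equations for an AR(p) process read, in matrix form,
  Gamma_p phi = r_p,   with   (Gamma_p)_{ij} = gamma(|i - j|),
                       (r_p)_i = gamma(i),   i,j = 1..p.
Substitute the sample gammas (Toeplitz matrix and right-hand side of size 2):
  Gamma_p = [[5.3617, 2.286], [2.286, 5.3617]]
  r_p     = [2.286, -0.3282]
Written out:
  5.3617 phi_1 + 2.286 phi_2 = 2.286
  2.286 phi_1 + 5.3617 phi_2 = -0.3282
Solve by Cramer's rule:
  det = gamma(0)^2 - gamma(1)^2 = (5.3617)^2 - (2.286)^2 = 28.74782689 - 5.225796 = 23.52203089
  phi_hat_1 = [gamma(1) gamma(0) - gamma(1) gamma(2)] / det = [(2.286)(5.3617) - (2.286)(-0.3282)] / 23.52203089 = 13.0071114 / 23.52203089 = 0.553
  phi_hat_2 = [gamma(0) gamma(2) - gamma(1)^2] / det = [(5.3617)(-0.3282) - (2.286)^2] / 23.52203089 = -6.98550594 / 23.52203089 = -0.297
So phi_hat = [0.5530, -0.2970].
Therefore phi_hat_1 = 0.5530.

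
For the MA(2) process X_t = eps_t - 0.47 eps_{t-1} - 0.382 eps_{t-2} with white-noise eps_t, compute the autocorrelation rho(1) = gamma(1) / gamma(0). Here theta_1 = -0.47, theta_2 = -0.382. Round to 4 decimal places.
\rho(1) = -0.2125

For an MA(q) process with theta_0 = 1, the autocovariance is
  gamma(k) = sigma^2 * sum_{i=0..q-k} theta_i * theta_{i+k},
and rho(k) = gamma(k) / gamma(0). Sigma^2 cancels.
  numerator   = (1)*(-0.47) + (-0.47)*(-0.382) = -0.29046.
  denominator = (1)^2 + (-0.47)^2 + (-0.382)^2 = 1.366824.
  rho(1) = -0.29046 / 1.366824 = -0.2125.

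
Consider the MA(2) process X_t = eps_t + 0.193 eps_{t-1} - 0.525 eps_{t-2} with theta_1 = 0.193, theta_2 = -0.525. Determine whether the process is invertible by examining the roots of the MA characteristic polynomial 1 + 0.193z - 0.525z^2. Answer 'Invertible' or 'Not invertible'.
\text{Invertible}

The MA(q) characteristic polynomial is P(z) = 1 + 0.193z - 0.525z^2.
Invertibility requires all roots to lie outside the unit circle, i.e. |z| > 1 for every root.
Set 1 + (0.193) z + (-0.525) z^2 = 0, i.e. a z^2 + b z + c = 0 with a = -0.525, b = 0.193, c = 1.
Discriminant D = b^2 - 4ac = (0.193)^2 - 4*(-0.525)*1 = 0.037249 - (-2.1) = 2.137249.
D >= 0, so the roots are real: z = (-b +/- sqrt(D)) / (2a) = (-0.193 +/- 1.461933) / (-1.05).
  z_1 = (-0.193 + 1.461933) / (-1.05) = -1.2085,   |z_1| = 1.2085.
  z_2 = (-0.193 - 1.461933) / (-1.05) = 1.5761,   |z_2| = 1.5761.
Moduli of all roots: 1.2085, 1.5761.
All moduli strictly greater than 1? Yes.
Verdict: Invertible.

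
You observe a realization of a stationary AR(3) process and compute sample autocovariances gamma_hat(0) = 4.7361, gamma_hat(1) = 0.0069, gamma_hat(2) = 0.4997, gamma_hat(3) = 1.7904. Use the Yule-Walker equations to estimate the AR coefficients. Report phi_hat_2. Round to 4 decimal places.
\hat\phi_{2} = 0.1050

The Yule-Walker equations for an AR(p) process read, in matrix form,
  Gamma_p phi = r_p,   with   (Gamma_p)_{ij} = gamma(|i - j|),
                       (r_p)_i = gamma(i),   i,j = 1..p.
Substitute the sample gammas (Toeplitz matrix and right-hand side of size 3):
  Gamma_p = [[4.7361, 0.0069, 0.4997], [0.0069, 4.7361, 0.0069], [0.4997, 0.0069, 4.7361]]
  r_p     = [0.0069, 0.4997, 1.7904]
Written out (R1..R3):
  (R1) 4.7361 phi_1 + 0.0069 phi_2 + 0.4997 phi_3 = 0.0069
  (R2) 0.0069 phi_1 + 4.7361 phi_2 + 0.0069 phi_3 = 0.4997
  (R3) 0.4997 phi_1 + 0.0069 phi_2 + 4.7361 phi_3 = 1.7904
Gaussian elimination:
  R2 <- R2 - (0.0069/4.7361) R1 = R2 - (0.001457) R1:  4.73609 phi_2 + 0.006172 phi_3 = 0.49969
  R3 <- R3 - (0.4997/4.7361) R1 = R3 - (0.105509) R1:  0.006172 phi_2 + 4.683377 phi_3 = 1.789672
  R3 <- R3 - (0.006172/4.73609) R2 = R3 - (0.001303) R2:  4.683369 phi_3 = 1.789021
Back-substitution:
  phi_hat_3 = 1.789021 / 4.683369 = 0.381994
  phi_hat_2 = (0.49969 - (0.006172)(0.381994)) / 4.73609 = 0.105009
  phi_hat_1 = (0.0069 - (0.0069)(0.105009) - (0.4997)(0.381994)) / 4.7361 = -0.039
So phi_hat = [-0.0390, 0.1050, 0.3820].
Therefore phi_hat_2 = 0.1050.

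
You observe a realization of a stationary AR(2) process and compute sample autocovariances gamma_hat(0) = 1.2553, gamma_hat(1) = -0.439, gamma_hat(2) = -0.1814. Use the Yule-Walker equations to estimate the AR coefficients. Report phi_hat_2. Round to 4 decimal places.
\hat\phi_{2} = -0.3040

The Yule-Walker equations for an AR(p) process read, in matrix form,
  Gamma_p phi = r_p,   with   (Gamma_p)_{ij} = gamma(|i - j|),
                       (r_p)_i = gamma(i),   i,j = 1..p.
Substitute the sample gammas (Toeplitz matrix and right-hand side of size 2):
  Gamma_p = [[1.2553, -0.439], [-0.439, 1.2553]]
  r_p     = [-0.439, -0.1814]
Written out:
  1.2553 phi_1 - 0.439 phi_2 = -0.439
  -0.439 phi_1 + 1.2553 phi_2 = -0.1814
Solve by Cramer's rule:
  det = gamma(0)^2 - gamma(1)^2 = (1.2553)^2 - (-0.439)^2 = 1.57577809 - 0.192721 = 1.38305709
  phi_hat_1 = [gamma(1) gamma(0) - gamma(1) gamma(2)] / det = [(-0.439)(1.2553) - (-0.439)(-0.1814)] / 1.38305709 = -0.6307113 / 1.38305709 = -0.456
  phi_hat_2 = [gamma(0) gamma(2) - gamma(1)^2] / det = [(1.2553)(-0.1814) - (-0.439)^2] / 1.38305709 = -0.42043242 / 1.38305709 = -0.304
So phi_hat = [-0.4560, -0.3040].
Therefore phi_hat_2 = -0.3040.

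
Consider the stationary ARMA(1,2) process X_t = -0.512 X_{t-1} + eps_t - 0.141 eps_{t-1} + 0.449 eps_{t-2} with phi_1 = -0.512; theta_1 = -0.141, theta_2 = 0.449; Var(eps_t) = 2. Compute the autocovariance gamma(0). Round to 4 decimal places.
\gamma(0) = 4.5161

Multiply the model equation by X_{t-k} and take expectations. With theta_0 = psi_0 = 1 and psi_j the MA(infinity) weights, this gives
  gamma(k) - sum_i phi_i gamma(k-i) = c_k,
  c_k = sigma^2 * sum_{j=k..q} theta_j psi_{j-k}   (c_k = 0 for k > q),
using gamma(-m) = gamma(m).
psi-weights needed (psi_j = theta_j + sum_i phi_i psi_{j-i}):
  psi_1 = theta_1 + phi_1 = -0.141 + (-0.512) = -0.653
  psi_2 = theta_2 + phi_1 psi_1 = 0.449 + (-0.512)(-0.653) = 0.783336
Right-hand sides:
  c_0 = sigma^2 (1 + theta_1 psi_1 + theta_2 psi_2) = 2 * (1 + (-0.141)(-0.653) + (0.449)(0.783336)) = 2 * 1.443791 = 2.887582
  c_1 = sigma^2 (theta_1 + theta_2 psi_1) = 2 * (-0.141 + (0.449)(-0.653)) = -0.868394
  c_2 = sigma^2 theta_2 = 2 * (0.449) = 0.898
Equations for k = 0 and k = 1 (AR order 1):
  gamma(0) = phi_1 gamma(1) + c_0
  gamma(1) = phi_1 gamma(0) + c_1
Substituting the second into the first: gamma(0) (1 - phi_1^2) = c_0 + phi_1 c_1, so
  gamma(0) = (c_0 + phi_1 c_1) / (1 - phi_1^2) = (2.887582 + (-0.512)(-0.868394)) / (1 - (-0.512)^2) = 3.332199 / 0.737856 = 4.516057.
Therefore gamma(0) = 4.5161 (to 4 decimal places).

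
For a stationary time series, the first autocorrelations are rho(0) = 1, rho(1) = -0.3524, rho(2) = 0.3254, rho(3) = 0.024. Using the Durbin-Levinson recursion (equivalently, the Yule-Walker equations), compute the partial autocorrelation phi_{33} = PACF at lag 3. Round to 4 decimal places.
\phi_{33} = 0.2330

The PACF at lag k is phi_{kk}, the last component of the solution
to the Yule-Walker system G_k phi = r_k where
  (G_k)_{ij} = rho(|i - j|), (r_k)_i = rho(i), i,j = 1..k.
Equivalently, Durbin-Levinson gives phi_{kk} iteratively:
  phi_{11} = rho(1)
  phi_{kk} = [rho(k) - sum_{j=1..k-1} phi_{k-1,j} rho(k-j)]
            / [1 - sum_{j=1..k-1} phi_{k-1,j} rho(j)],
  phi_{k,j} = phi_{k-1,j} - phi_{kk} phi_{k-1,k-j},  j = 1..k-1.
Step k = 1:
  phi_11 = rho(1) = -0.3524.
Step k = 2:
  phi_22 = [rho(2) - phi_11 rho(1)] / [1 - phi_11 rho(1)] = [0.3254 - (-0.3524)(-0.3524)] / [1 - (-0.3524)(-0.3524)]
         = 0.20121424 / 0.87581424 = 0.229745.
  Update: phi_21 = phi_11 - phi_22 phi_11 = -0.3524 - (0.229745)(-0.3524) = -0.271438.
Step k = 3:
  phi_33 = [rho(3) - phi_21 rho(2) - phi_22 rho(1)] / [1 - phi_21 rho(1) - phi_22 rho(2)]
    numerator   = 0.024 - (-0.271438)(0.3254) - (0.229745)(-0.3524) = 0.1932881
    denominator = 1 - (-0.271438)(-0.3524) - (0.229745)(0.3254) = 0.82958621
  phi_33 = 0.1932881 / 0.82958621 = 0.233.
Therefore phi_{33} = 0.2330.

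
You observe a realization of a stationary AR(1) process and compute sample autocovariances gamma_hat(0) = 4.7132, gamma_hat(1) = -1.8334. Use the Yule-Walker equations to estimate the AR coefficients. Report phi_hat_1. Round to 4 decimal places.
\hat\phi_{1} = -0.3890

The Yule-Walker equations for an AR(p) process read, in matrix form,
  Gamma_p phi = r_p,   with   (Gamma_p)_{ij} = gamma(|i - j|),
                       (r_p)_i = gamma(i),   i,j = 1..p.
Substitute the sample gammas (Toeplitz matrix and right-hand side of size 1):
  Gamma_p = [[4.7132]]
  r_p     = [-1.8334]
With p = 1 this is the single equation gamma(0) phi_1 = gamma(1):
  phi_hat_1 = gamma(1) / gamma(0) = -1.8334 / 4.7132 = -0.3890.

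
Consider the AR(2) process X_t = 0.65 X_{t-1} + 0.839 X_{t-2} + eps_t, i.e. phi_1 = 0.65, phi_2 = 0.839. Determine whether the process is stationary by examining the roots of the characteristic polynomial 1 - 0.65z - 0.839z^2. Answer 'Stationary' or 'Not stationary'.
\text{Not stationary}

The AR(p) characteristic polynomial is P(z) = 1 - 0.65z - 0.839z^2.
Stationarity requires all roots to lie outside the unit circle, i.e. |z| > 1 for every root.
Set 1 + (-0.65) z + (-0.839) z^2 = 0, i.e. a z^2 + b z + c = 0 with a = -0.839, b = -0.65, c = 1.
Discriminant D = b^2 - 4ac = (-0.65)^2 - 4*(-0.839)*1 = 0.4225 - (-3.356) = 3.7785.
D >= 0, so the roots are real: z = (-b +/- sqrt(D)) / (2a) = (0.65 +/- 1.943836) / (-1.678).
  z_1 = (0.65 + 1.943836) / (-1.678) = -1.5458,   |z_1| = 1.5458.
  z_2 = (0.65 - 1.943836) / (-1.678) = 0.7711,   |z_2| = 0.7711.
Moduli of all roots: 1.5458, 0.7711.
All moduli strictly greater than 1? No.
Verdict: Not stationary.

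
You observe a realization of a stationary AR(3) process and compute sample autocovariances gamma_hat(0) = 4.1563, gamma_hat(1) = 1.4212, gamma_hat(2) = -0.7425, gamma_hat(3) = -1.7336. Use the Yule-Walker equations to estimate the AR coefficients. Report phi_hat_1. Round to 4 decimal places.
\hat\phi_{1} = 0.3620

The Yule-Walker equations for an AR(p) process read, in matrix form,
  Gamma_p phi = r_p,   with   (Gamma_p)_{ij} = gamma(|i - j|),
                       (r_p)_i = gamma(i),   i,j = 1..p.
Substitute the sample gammas (Toeplitz matrix and right-hand side of size 3):
  Gamma_p = [[4.1563, 1.4212, -0.7425], [1.4212, 4.1563, 1.4212], [-0.7425, 1.4212, 4.1563]]
  r_p     = [1.4212, -0.7425, -1.7336]
Written out (R1..R3):
  (R1) 4.1563 phi_1 + 1.4212 phi_2 - 0.7425 phi_3 = 1.4212
  (R2) 1.4212 phi_1 + 4.1563 phi_2 + 1.4212 phi_3 = -0.7425
  (R3) -0.7425 phi_1 + 1.4212 phi_2 + 4.1563 phi_3 = -1.7336
Gaussian elimination:
  R2 <- R2 - (1.4212/4.1563) R1 = R2 - (0.341939) R1:  3.670337 phi_2 + 1.67509 phi_3 = -1.228463
  R3 <- R3 - (-0.7425/4.1563) R1 = R3 - (-0.178644) R1:  1.67509 phi_2 + 4.023656 phi_3 = -1.47971
  R3 <- R3 - (1.67509/3.670337) R2 = R3 - (0.456386) R2:  3.259169 phi_3 = -0.919057
Back-substitution:
  phi_hat_3 = -0.919057 / 3.259169 = -0.281991
  phi_hat_2 = (-1.228463 - (1.67509)(-0.281991)) / 3.670337 = -0.206004
  phi_hat_1 = (1.4212 - (1.4212)(-0.206004) - (-0.7425)(-0.281991)) / 4.1563 = 0.362003
So phi_hat = [0.3620, -0.2060, -0.2820].
Therefore phi_hat_1 = 0.3620.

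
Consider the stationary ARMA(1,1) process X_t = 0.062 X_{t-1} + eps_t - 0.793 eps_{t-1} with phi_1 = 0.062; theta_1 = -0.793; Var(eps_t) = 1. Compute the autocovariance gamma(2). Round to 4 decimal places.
\gamma(2) = -0.0433

Multiply the model equation by X_{t-k} and take expectations. With theta_0 = psi_0 = 1 and psi_j the MA(infinity) weights, this gives
  gamma(k) - sum_i phi_i gamma(k-i) = c_k,
  c_k = sigma^2 * sum_{j=k..q} theta_j psi_{j-k}   (c_k = 0 for k > q),
using gamma(-m) = gamma(m).
psi-weights needed (psi_j = theta_j + sum_i phi_i psi_{j-i}):
  psi_1 = theta_1 + phi_1 = -0.793 + (0.062) = -0.731
Right-hand sides:
  c_0 = sigma^2 (1 + theta_1 psi_1) = 1 * (1 + (-0.793)(-0.731)) = 1 * 1.579683 = 1.579683
  c_1 = sigma^2 theta_1 = 1 * (-0.793) = -0.793
  c_2 = 0
Equations for k = 0 and k = 1 (AR order 1):
  gamma(0) = phi_1 gamma(1) + c_0
  gamma(1) = phi_1 gamma(0) + c_1
Substituting the second into the first: gamma(0) (1 - phi_1^2) = c_0 + phi_1 c_1, so
  gamma(0) = (c_0 + phi_1 c_1) / (1 - phi_1^2) = (1.579683 + (0.062)(-0.793)) / (1 - (0.062)^2) = 1.530517 / 0.996156 = 1.536423.
  gamma(1) = phi_1 gamma(0) + c_1 = (0.062)(1.536423) + (-0.793) = -0.697742.
For k = 2 (> q): gamma(2) = phi_1 gamma(1) = (0.062)(-0.697742) = -0.04326.
Therefore gamma(2) = -0.0433 (to 4 decimal places).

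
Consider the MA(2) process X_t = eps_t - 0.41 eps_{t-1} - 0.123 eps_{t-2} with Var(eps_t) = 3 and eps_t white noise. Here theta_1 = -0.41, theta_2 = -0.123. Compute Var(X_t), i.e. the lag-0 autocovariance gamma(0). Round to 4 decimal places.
\gamma(0) = 3.5497

For an MA(q) process X_t = eps_t + sum_i theta_i eps_{t-i} with
Var(eps_t) = sigma^2, the variance is
  gamma(0) = sigma^2 * (1 + sum_i theta_i^2).
  sum_i theta_i^2 = (-0.41)^2 + (-0.123)^2 = 0.1681 + 0.015129 = 0.183229.
  gamma(0) = 3 * (1 + 0.183229) = 3 * 1.183229 = 3.549687, which rounds to 3.5497.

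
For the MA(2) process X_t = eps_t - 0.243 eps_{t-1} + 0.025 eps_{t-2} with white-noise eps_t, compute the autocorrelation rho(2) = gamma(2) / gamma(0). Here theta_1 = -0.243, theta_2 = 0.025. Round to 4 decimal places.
\rho(2) = 0.0236

For an MA(q) process with theta_0 = 1, the autocovariance is
  gamma(k) = sigma^2 * sum_{i=0..q-k} theta_i * theta_{i+k},
and rho(k) = gamma(k) / gamma(0). Sigma^2 cancels.
  numerator   = (1)*(0.025) = 0.025.
  denominator = (1)^2 + (-0.243)^2 + (0.025)^2 = 1.059674.
  rho(2) = 0.025 / 1.059674 = 0.0236.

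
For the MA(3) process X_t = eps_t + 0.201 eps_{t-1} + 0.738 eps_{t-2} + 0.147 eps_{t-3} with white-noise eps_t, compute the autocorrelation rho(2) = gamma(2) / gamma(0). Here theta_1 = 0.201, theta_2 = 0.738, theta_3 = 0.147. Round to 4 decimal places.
\rho(2) = 0.4777

For an MA(q) process with theta_0 = 1, the autocovariance is
  gamma(k) = sigma^2 * sum_{i=0..q-k} theta_i * theta_{i+k},
and rho(k) = gamma(k) / gamma(0). Sigma^2 cancels.
  numerator   = (1)*(0.738) + (0.201)*(0.147) = 0.767547.
  denominator = (1)^2 + (0.201)^2 + (0.738)^2 + (0.147)^2 = 1.606654.
  rho(2) = 0.767547 / 1.606654 = 0.4777.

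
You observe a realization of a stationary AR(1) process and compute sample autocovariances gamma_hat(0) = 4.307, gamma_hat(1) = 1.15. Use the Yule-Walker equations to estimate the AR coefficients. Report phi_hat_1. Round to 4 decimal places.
\hat\phi_{1} = 0.2670

The Yule-Walker equations for an AR(p) process read, in matrix form,
  Gamma_p phi = r_p,   with   (Gamma_p)_{ij} = gamma(|i - j|),
                       (r_p)_i = gamma(i),   i,j = 1..p.
Substitute the sample gammas (Toeplitz matrix and right-hand side of size 1):
  Gamma_p = [[4.307]]
  r_p     = [1.15]
With p = 1 this is the single equation gamma(0) phi_1 = gamma(1):
  phi_hat_1 = gamma(1) / gamma(0) = 1.15 / 4.307 = 0.2670.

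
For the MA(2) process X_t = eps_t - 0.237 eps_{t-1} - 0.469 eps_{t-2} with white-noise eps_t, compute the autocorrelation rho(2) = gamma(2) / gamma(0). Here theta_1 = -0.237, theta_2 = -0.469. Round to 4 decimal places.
\rho(2) = -0.3675

For an MA(q) process with theta_0 = 1, the autocovariance is
  gamma(k) = sigma^2 * sum_{i=0..q-k} theta_i * theta_{i+k},
and rho(k) = gamma(k) / gamma(0). Sigma^2 cancels.
  numerator   = (1)*(-0.469) = -0.469.
  denominator = (1)^2 + (-0.237)^2 + (-0.469)^2 = 1.27613.
  rho(2) = -0.469 / 1.27613 = -0.3675.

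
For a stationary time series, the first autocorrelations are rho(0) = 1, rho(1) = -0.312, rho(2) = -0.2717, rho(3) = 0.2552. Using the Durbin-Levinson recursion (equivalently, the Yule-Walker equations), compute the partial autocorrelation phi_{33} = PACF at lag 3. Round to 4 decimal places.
\phi_{33} = 0.0109

The PACF at lag k is phi_{kk}, the last component of the solution
to the Yule-Walker system G_k phi = r_k where
  (G_k)_{ij} = rho(|i - j|), (r_k)_i = rho(i), i,j = 1..k.
Equivalently, Durbin-Levinson gives phi_{kk} iteratively:
  phi_{11} = rho(1)
  phi_{kk} = [rho(k) - sum_{j=1..k-1} phi_{k-1,j} rho(k-j)]
            / [1 - sum_{j=1..k-1} phi_{k-1,j} rho(j)],
  phi_{k,j} = phi_{k-1,j} - phi_{kk} phi_{k-1,k-j},  j = 1..k-1.
Step k = 1:
  phi_11 = rho(1) = -0.312.
Step k = 2:
  phi_22 = [rho(2) - phi_11 rho(1)] / [1 - phi_11 rho(1)] = [-0.2717 - (-0.312)(-0.312)] / [1 - (-0.312)(-0.312)]
         = -0.369044 / 0.902656 = -0.408842.
  Update: phi_21 = phi_11 - phi_22 phi_11 = -0.312 - (-0.408842)(-0.312) = -0.439559.
Step k = 3:
  phi_33 = [rho(3) - phi_21 rho(2) - phi_22 rho(1)] / [1 - phi_21 rho(1) - phi_22 rho(2)]
    numerator   = 0.2552 - (-0.439559)(-0.2717) - (-0.408842)(-0.312) = 0.00821306
    denominator = 1 - (-0.439559)(-0.312) - (-0.408842)(-0.2717) = 0.75177518
  phi_33 = 0.00821306 / 0.75177518 = 0.0109.
Therefore phi_{33} = 0.0109.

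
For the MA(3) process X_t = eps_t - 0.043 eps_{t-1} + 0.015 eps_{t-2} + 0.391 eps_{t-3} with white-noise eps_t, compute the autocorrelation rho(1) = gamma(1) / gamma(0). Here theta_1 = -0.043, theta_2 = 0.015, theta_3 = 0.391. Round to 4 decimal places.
\rho(1) = -0.0327

For an MA(q) process with theta_0 = 1, the autocovariance is
  gamma(k) = sigma^2 * sum_{i=0..q-k} theta_i * theta_{i+k},
and rho(k) = gamma(k) / gamma(0). Sigma^2 cancels.
  numerator   = (1)*(-0.043) + (-0.043)*(0.015) + (0.015)*(0.391) = -0.03778.
  denominator = (1)^2 + (-0.043)^2 + (0.015)^2 + (0.391)^2 = 1.154955.
  rho(1) = -0.03778 / 1.154955 = -0.0327.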